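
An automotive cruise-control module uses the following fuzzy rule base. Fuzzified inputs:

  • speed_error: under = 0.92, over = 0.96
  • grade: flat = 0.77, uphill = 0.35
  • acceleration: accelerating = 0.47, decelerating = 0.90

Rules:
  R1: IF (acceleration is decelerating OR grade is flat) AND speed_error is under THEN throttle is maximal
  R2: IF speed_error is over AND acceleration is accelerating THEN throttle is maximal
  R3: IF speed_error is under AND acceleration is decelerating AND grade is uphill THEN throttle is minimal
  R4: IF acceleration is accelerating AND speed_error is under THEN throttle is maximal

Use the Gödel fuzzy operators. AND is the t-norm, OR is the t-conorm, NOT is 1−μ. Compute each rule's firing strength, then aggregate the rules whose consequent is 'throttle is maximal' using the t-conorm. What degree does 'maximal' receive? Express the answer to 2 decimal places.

0.90

R1: (decelerating=0.90 OR flat=0.77) = 0.90; AND[min(a, b)] with under=0.92 → w = 0.90
R2: over=0.96, accelerating=0.47; AND[min(a, b)] → w = 0.47
R3: under=0.92, decelerating=0.90, uphill=0.35; AND[min(a, b)] → w = 0.35
R4: accelerating=0.47, under=0.92; AND[min(a, b)] → w = 0.47
Rules with consequent 'maximal': {R1, R2, R4} → strengths 0.90, 0.47, 0.47
Aggregate via t-conorm [max(a, b)]: 0.90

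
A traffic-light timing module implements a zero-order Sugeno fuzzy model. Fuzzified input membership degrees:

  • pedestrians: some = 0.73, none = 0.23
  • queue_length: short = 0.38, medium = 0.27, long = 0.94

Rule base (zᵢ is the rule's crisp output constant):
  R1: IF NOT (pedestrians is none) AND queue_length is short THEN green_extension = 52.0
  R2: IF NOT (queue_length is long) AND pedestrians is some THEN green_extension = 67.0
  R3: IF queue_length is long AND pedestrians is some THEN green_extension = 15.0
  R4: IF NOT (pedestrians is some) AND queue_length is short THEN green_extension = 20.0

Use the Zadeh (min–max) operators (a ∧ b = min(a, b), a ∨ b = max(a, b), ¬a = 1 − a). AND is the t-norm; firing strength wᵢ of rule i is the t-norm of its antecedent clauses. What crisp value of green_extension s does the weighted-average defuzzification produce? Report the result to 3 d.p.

27.868

R1 (z=52.0): ¬none=1−0.23=0.77, short=0.38; AND[min(a, b)] → w = 0.38
R2 (z=67.0): ¬long=1−0.94=0.06, some=0.73; AND[min(a, b)] → w = 0.06
R3 (z=15.0): long=0.94, some=0.73; AND[min(a, b)] → w = 0.73
R4 (z=20.0): ¬some=1−0.73=0.27, short=0.38; AND[min(a, b)] → w = 0.27
Weighted average = (0.38·52.0 + 0.06·67.0 + 0.73·15.0 + 0.27·20.0) / (0.38 + 0.06 + 0.73 + 0.27)
  = 40.1300 / 1.4400 = 27.868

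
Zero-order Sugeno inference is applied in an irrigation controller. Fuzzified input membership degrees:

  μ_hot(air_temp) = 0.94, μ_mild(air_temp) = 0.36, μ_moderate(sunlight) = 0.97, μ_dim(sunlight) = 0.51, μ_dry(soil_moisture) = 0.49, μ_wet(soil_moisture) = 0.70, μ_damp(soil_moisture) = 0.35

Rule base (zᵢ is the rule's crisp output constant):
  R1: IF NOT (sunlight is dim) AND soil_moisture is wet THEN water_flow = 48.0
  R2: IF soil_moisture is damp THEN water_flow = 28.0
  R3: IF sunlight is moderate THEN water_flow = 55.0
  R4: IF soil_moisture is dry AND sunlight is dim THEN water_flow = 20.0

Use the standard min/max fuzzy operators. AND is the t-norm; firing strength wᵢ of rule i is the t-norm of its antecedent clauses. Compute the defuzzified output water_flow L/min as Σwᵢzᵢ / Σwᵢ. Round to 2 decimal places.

41.94

R1 (z=48.0): ¬dim=1−0.51=0.49, wet=0.70; AND[min(a, b)] → w = 0.49
R2 (z=28.0): damp=0.35 → w = 0.35
R3 (z=55.0): moderate=0.97 → w = 0.97
R4 (z=20.0): dry=0.49, dim=0.51; AND[min(a, b)] → w = 0.49
Weighted average = (0.49·48.0 + 0.35·28.0 + 0.97·55.0 + 0.49·20.0) / (0.49 + 0.35 + 0.97 + 0.49)
  = 96.4700 / 2.3000 = 41.94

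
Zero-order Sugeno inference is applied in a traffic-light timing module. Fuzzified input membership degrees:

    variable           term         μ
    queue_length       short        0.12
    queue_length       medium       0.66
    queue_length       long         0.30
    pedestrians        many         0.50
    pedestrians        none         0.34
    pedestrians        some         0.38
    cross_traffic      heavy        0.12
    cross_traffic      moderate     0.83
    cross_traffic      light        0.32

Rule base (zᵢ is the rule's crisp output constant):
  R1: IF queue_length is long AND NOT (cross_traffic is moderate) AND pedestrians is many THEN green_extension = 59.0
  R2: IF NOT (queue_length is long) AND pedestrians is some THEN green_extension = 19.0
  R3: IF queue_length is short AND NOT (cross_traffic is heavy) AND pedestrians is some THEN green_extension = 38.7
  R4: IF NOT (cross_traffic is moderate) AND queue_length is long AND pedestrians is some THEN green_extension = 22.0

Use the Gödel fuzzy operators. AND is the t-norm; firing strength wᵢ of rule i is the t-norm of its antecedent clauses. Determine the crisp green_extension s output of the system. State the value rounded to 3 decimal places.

R1 (z=59.0): long=0.30, ¬moderate=1−0.83=0.17, many=0.50; AND[min(a, b)] → w = 0.17
R2 (z=19.0): ¬long=1−0.30=0.70, some=0.38; AND[min(a, b)] → w = 0.38
R3 (z=38.7): short=0.12, ¬heavy=1−0.12=0.88, some=0.38; AND[min(a, b)] → w = 0.12
R4 (z=22.0): ¬moderate=1−0.83=0.17, long=0.30, some=0.38; AND[min(a, b)] → w = 0.17
Weighted average = (0.17·59.0 + 0.38·19.0 + 0.12·38.7 + 0.17·22.0) / (0.17 + 0.38 + 0.12 + 0.17)
  = 25.6340 / 0.8400 = 30.517

30.517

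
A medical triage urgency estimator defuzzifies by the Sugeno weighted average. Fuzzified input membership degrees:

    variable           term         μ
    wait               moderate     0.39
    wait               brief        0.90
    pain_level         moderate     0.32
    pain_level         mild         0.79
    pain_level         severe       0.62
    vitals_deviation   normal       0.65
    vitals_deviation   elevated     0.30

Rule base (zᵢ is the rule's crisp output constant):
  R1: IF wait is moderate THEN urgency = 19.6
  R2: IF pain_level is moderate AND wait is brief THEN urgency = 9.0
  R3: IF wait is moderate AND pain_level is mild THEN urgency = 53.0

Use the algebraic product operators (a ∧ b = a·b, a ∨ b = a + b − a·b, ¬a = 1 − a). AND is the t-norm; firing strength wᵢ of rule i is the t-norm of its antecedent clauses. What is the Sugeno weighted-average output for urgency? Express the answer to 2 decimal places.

R1 (z=19.6): moderate=0.39 → w = 0.3900
R2 (z=9.0): moderate=0.32, brief=0.90; AND[a·b] → w = 0.2880
R3 (z=53.0): moderate=0.39, mild=0.79; AND[a·b] → w = 0.3081
Weighted average = (0.3900·19.6 + 0.2880·9.0 + 0.3081·53.0) / (0.3900 + 0.2880 + 0.3081)
  = 26.5653 / 0.9861 = 26.94

26.94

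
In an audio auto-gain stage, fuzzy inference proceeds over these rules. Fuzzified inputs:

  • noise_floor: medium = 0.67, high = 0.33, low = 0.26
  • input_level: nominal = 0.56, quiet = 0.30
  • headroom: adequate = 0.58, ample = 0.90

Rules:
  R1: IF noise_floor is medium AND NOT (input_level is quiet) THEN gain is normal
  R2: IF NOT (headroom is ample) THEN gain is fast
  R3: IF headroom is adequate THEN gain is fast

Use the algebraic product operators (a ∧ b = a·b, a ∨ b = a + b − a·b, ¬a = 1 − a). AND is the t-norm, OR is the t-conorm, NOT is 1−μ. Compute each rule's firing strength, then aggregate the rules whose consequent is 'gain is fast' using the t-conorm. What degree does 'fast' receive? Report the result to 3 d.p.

0.622

R1: medium=0.67, ¬quiet=1−0.30=0.70; AND[a·b] → w = 0.4690
R2: ¬ample=1−0.90=0.10 → w = 0.1000
R3: adequate=0.58 → w = 0.5800
Rules with consequent 'fast': {R2, R3} → strengths 0.1000, 0.5800
Aggregate via t-conorm [a + b − a·b]: 0.6220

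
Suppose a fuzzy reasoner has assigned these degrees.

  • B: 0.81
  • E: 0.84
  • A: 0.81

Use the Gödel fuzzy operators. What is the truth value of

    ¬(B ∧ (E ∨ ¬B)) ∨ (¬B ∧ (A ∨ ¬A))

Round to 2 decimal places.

0.19

¬B = 1 − 0.81 = 0.19
E ∨ ¬B = max(a, b) on (0.84, 0.19) = 0.84
B ∧ (E ∨ ¬B) = min(a, b) on (0.81, 0.84) = 0.81
¬(B ∧ (E ∨ ¬B)) = 1 − 0.81 = 0.19
¬B = 1 − 0.81 = 0.19
¬A = 1 − 0.81 = 0.19
A ∨ ¬A = max(a, b) on (0.81, 0.19) = 0.81
¬B ∧ (A ∨ ¬A) = min(a, b) on (0.19, 0.81) = 0.19
¬(B ∧ (E ∨ ¬B)) ∨ (¬B ∧ (A ∨ ¬A)) = max(a, b) on (0.19, 0.19) = 0.19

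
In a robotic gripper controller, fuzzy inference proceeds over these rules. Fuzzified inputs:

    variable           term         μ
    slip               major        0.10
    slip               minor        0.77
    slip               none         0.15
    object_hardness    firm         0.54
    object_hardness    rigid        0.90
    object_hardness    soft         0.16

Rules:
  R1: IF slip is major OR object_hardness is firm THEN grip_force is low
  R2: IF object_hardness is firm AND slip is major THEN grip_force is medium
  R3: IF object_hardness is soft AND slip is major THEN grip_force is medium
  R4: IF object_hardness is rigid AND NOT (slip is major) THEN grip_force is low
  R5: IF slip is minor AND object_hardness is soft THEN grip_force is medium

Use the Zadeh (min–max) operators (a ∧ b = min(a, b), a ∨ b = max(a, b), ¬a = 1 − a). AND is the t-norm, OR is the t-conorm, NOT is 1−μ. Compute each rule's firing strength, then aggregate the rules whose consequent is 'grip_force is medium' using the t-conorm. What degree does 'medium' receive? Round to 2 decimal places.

R1: major=0.10, firm=0.54; OR[max(a, b)] → w = 0.54
R2: firm=0.54, major=0.10; AND[min(a, b)] → w = 0.10
R3: soft=0.16, major=0.10; AND[min(a, b)] → w = 0.10
R4: rigid=0.90, ¬major=1−0.10=0.90; AND[min(a, b)] → w = 0.90
R5: minor=0.77, soft=0.16; AND[min(a, b)] → w = 0.16
Rules with consequent 'medium': {R2, R3, R5} → strengths 0.10, 0.10, 0.16
Aggregate via t-conorm [max(a, b)]: 0.16

0.16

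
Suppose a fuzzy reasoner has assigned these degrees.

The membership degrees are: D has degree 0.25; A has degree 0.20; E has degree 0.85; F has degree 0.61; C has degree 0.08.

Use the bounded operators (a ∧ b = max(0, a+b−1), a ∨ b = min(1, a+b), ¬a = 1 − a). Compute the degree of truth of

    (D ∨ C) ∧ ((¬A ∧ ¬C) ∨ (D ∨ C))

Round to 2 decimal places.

0.33

D ∨ C = min(1, a+b) on (0.25, 0.08) = 0.33
¬A = 1 − 0.20 = 0.80
¬C = 1 − 0.08 = 0.92
¬A ∧ ¬C = max(0, a+b−1) on (0.80, 0.92) = 0.72
D ∨ C = min(1, a+b) on (0.25, 0.08) = 0.33
(¬A ∧ ¬C) ∨ (D ∨ C) = min(1, a+b) on (0.72, 0.33) = 1.00
(D ∨ C) ∧ ((¬A ∧ ¬C) ∨ (D ∨ C)) = max(0, a+b−1) on (0.33, 1.00) = 0.33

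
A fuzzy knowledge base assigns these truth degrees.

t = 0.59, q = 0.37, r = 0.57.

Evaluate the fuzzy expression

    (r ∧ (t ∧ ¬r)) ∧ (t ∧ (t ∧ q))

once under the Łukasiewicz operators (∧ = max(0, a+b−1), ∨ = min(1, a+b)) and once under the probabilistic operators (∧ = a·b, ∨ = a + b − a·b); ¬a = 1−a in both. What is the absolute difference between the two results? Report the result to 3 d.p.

0.019

Under Łukasiewicz:
  ¬r = 1 − 0.57 = 0.43
  t ∧ ¬r = max(0, a+b−1) on (0.59, 0.43) = 0.02
  r ∧ (t ∧ ¬r) = max(0, a+b−1) on (0.57, 0.02) = 0.00
  t ∧ q = max(0, a+b−1) on (0.59, 0.37) = 0.00
  t ∧ (t ∧ q) = max(0, a+b−1) on (0.59, 0.00) = 0.00
  (r ∧ (t ∧ ¬r)) ∧ (t ∧ (t ∧ q)) = max(0, a+b−1) on (0.00, 0.00) = 0.00
  → value = 0.0000
Under probabilistic:
  ¬r = 1 − 0.5700 = 0.4300
  t ∧ ¬r = a·b on (0.5900, 0.4300) = 0.2537
  r ∧ (t ∧ ¬r) = a·b on (0.5700, 0.2537) = 0.1446
  t ∧ q = a·b on (0.5900, 0.3700) = 0.2183
  t ∧ (t ∧ q) = a·b on (0.5900, 0.2183) = 0.1288
  (r ∧ (t ∧ ¬r)) ∧ (t ∧ (t ∧ q)) = a·b on (0.1446, 0.1288) = 0.0186
  → value = 0.0186
|0.0000 − 0.0186| = 0.019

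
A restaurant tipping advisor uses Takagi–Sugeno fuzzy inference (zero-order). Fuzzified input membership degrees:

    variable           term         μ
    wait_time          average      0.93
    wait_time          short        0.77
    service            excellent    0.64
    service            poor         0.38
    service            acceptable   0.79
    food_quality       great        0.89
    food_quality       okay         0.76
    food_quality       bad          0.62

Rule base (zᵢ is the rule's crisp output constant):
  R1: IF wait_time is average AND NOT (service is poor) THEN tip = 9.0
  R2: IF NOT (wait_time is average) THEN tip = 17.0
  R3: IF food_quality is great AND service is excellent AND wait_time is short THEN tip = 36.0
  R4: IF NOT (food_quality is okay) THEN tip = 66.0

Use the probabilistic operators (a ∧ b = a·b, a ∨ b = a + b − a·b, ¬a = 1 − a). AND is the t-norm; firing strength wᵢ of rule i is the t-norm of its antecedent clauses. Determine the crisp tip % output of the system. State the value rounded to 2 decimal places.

R1 (z=9.0): average=0.93, ¬poor=1−0.38=0.62; AND[a·b] → w = 0.5766
R2 (z=17.0): ¬average=1−0.93=0.07 → w = 0.0700
R3 (z=36.0): great=0.89, excellent=0.64, short=0.77; AND[a·b] → w = 0.4386
R4 (z=66.0): ¬okay=1−0.76=0.24 → w = 0.2400
Weighted average = (0.5766·9.0 + 0.0700·17.0 + 0.4386·36.0 + 0.2400·66.0) / (0.5766 + 0.0700 + 0.4386 + 0.2400)
  = 38.0087 / 1.3252 = 28.68

28.68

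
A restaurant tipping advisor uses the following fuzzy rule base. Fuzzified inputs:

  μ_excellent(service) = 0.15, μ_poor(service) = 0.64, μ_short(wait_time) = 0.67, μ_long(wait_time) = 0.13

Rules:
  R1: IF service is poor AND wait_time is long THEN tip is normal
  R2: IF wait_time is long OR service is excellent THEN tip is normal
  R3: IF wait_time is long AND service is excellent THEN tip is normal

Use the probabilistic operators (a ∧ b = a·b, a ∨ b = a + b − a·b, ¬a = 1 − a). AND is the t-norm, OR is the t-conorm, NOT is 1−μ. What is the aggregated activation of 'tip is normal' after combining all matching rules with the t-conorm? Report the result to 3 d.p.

R1: poor=0.64, long=0.13; AND[a·b] → w = 0.0832
R2: long=0.13, excellent=0.15; OR[a + b − a·b] → w = 0.2605
R3: long=0.13, excellent=0.15; AND[a·b] → w = 0.0195
Rules with consequent 'normal': {R1, R2, R3} → strengths 0.0832, 0.2605, 0.0195
Aggregate via t-conorm [a + b − a·b]: 0.3352

0.335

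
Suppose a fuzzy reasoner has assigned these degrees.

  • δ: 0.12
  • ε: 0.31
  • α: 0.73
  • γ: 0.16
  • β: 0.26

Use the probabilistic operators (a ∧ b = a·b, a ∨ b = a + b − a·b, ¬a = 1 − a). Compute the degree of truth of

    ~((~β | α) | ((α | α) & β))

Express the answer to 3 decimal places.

~β = 1 − 0.2600 = 0.7400
~β | α = a + b − a·b on (0.7400, 0.7300) = 0.9298
α | α = a + b − a·b on (0.7300, 0.7300) = 0.9271
(α | α) & β = a·b on (0.9271, 0.2600) = 0.2410
(~β | α) | ((α | α) & β) = a + b − a·b on (0.9298, 0.2410) = 0.9467
~((~β | α) | ((α | α) & β)) = 1 − 0.9467 = 0.0533

0.053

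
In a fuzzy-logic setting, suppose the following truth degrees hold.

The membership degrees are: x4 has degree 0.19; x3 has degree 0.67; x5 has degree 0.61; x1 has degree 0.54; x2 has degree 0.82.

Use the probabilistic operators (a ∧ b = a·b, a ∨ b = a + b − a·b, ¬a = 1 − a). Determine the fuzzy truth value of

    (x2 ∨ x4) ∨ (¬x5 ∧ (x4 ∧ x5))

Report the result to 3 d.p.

x2 ∨ x4 = a + b − a·b on (0.8200, 0.1900) = 0.8542
¬x5 = 1 − 0.6100 = 0.3900
x4 ∧ x5 = a·b on (0.1900, 0.6100) = 0.1159
¬x5 ∧ (x4 ∧ x5) = a·b on (0.3900, 0.1159) = 0.0452
(x2 ∨ x4) ∨ (¬x5 ∧ (x4 ∧ x5)) = a + b − a·b on (0.8542, 0.0452) = 0.8608

0.861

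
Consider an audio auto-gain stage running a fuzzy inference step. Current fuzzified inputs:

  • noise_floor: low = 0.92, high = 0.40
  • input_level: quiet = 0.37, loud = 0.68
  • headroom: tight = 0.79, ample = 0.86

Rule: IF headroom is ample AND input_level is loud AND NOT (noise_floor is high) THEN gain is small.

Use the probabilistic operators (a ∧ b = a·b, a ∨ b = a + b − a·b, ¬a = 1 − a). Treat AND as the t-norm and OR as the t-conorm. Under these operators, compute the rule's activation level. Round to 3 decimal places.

0.351

firing strength: ample=0.86, loud=0.68, ¬high=1−0.40=0.60; AND[a·b] → w = 0.3509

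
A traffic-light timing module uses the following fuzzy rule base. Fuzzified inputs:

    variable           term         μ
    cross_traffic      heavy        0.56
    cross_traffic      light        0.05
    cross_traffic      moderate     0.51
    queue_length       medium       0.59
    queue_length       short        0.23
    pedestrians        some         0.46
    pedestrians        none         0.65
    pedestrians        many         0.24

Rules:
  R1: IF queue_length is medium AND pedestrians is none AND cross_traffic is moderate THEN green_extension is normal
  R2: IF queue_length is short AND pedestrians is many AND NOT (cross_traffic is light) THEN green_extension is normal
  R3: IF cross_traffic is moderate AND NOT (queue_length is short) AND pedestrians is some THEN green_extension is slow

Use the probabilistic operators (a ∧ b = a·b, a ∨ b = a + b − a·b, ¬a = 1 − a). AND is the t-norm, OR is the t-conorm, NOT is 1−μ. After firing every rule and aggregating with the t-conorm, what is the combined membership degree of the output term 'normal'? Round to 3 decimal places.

0.238

R1: medium=0.59, none=0.65, moderate=0.51; AND[a·b] → w = 0.1956
R2: short=0.23, many=0.24, ¬light=1−0.05=0.95; AND[a·b] → w = 0.0524
R3: moderate=0.51, ¬short=1−0.23=0.77, some=0.46; AND[a·b] → w = 0.1806
Rules with consequent 'normal': {R1, R2} → strengths 0.1956, 0.0524
Aggregate via t-conorm [a + b − a·b]: 0.2378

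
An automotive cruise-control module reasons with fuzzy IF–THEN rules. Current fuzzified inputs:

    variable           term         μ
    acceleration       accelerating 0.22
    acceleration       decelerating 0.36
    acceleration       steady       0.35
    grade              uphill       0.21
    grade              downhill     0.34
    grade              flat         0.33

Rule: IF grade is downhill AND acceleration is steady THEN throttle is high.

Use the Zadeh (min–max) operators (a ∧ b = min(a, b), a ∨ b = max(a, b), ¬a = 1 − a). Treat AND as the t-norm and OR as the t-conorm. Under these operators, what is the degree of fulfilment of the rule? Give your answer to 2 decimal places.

0.34

firing strength: downhill=0.34, steady=0.35; AND[min(a, b)] → w = 0.34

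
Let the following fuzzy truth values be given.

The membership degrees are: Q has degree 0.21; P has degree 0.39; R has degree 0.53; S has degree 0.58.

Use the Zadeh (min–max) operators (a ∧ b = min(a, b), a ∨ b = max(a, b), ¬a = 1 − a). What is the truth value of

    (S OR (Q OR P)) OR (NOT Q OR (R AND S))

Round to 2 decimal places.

0.79

Q OR P = max(a, b) on (0.21, 0.39) = 0.39
S OR (Q OR P) = max(a, b) on (0.58, 0.39) = 0.58
NOT Q = 1 − 0.21 = 0.79
R AND S = min(a, b) on (0.53, 0.58) = 0.53
NOT Q OR (R AND S) = max(a, b) on (0.79, 0.53) = 0.79
(S OR (Q OR P)) OR (NOT Q OR (R AND S)) = max(a, b) on (0.58, 0.79) = 0.79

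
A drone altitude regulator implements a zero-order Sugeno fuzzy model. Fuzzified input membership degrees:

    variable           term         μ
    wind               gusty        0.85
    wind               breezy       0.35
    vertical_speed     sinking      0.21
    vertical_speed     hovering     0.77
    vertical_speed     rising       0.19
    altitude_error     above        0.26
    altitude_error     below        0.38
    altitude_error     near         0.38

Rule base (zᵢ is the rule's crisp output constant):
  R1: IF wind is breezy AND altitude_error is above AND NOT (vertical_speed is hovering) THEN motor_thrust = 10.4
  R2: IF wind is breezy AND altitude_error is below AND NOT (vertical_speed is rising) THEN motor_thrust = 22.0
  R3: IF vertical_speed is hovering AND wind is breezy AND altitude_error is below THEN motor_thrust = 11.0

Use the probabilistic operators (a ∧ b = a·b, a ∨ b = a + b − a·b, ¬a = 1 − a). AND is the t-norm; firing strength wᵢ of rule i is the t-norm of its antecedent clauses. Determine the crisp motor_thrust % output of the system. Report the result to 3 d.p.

R1 (z=10.4): breezy=0.35, above=0.26, ¬hovering=1−0.77=0.23; AND[a·b] → w = 0.0209
R2 (z=22.0): breezy=0.35, below=0.38, ¬rising=1−0.19=0.81; AND[a·b] → w = 0.1077
R3 (z=11.0): hovering=0.77, breezy=0.35, below=0.38; AND[a·b] → w = 0.1024
Weighted average = (0.0209·10.4 + 0.1077·22.0 + 0.1024·11.0) / (0.0209 + 0.1077 + 0.1024)
  = 3.7142 / 0.2311 = 16.074

16.074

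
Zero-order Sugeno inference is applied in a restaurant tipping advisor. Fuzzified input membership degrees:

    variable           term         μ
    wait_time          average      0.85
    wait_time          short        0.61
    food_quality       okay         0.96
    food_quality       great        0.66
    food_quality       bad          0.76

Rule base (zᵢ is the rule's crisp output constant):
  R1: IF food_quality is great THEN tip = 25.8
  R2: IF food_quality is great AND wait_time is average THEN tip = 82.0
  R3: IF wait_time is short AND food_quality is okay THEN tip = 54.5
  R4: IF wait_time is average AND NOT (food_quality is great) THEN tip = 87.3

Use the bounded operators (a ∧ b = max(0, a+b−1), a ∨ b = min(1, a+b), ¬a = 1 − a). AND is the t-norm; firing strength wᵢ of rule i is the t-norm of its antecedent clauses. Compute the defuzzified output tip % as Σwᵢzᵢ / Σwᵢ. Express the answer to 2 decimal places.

R1 (z=25.8): great=0.66 → w = 0.66
R2 (z=82.0): great=0.66, average=0.85; AND[max(0, a+b−1)] → w = 0.51
R3 (z=54.5): short=0.61, okay=0.96; AND[max(0, a+b−1)] → w = 0.57
R4 (z=87.3): average=0.85, ¬great=1−0.66=0.34; AND[max(0, a+b−1)] → w = 0.19
Weighted average = (0.66·25.8 + 0.51·82.0 + 0.57·54.5 + 0.19·87.3) / (0.66 + 0.51 + 0.57 + 0.19)
  = 106.5000 / 1.9300 = 55.18

55.18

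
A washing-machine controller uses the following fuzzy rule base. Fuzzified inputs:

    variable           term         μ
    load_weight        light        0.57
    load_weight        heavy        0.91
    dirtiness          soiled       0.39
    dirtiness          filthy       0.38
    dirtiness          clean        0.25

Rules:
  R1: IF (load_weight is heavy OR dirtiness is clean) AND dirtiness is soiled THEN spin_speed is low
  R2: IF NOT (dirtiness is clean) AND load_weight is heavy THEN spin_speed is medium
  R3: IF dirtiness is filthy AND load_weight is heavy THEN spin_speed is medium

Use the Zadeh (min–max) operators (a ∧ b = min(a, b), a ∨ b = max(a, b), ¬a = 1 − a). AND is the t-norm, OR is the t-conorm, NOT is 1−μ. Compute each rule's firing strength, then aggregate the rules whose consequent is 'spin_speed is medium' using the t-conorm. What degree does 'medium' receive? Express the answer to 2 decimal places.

R1: (heavy=0.91 OR clean=0.25) = 0.91; AND[min(a, b)] with soiled=0.39 → w = 0.39
R2: ¬clean=1−0.25=0.75, heavy=0.91; AND[min(a, b)] → w = 0.75
R3: filthy=0.38, heavy=0.91; AND[min(a, b)] → w = 0.38
Rules with consequent 'medium': {R2, R3} → strengths 0.75, 0.38
Aggregate via t-conorm [max(a, b)]: 0.75

0.75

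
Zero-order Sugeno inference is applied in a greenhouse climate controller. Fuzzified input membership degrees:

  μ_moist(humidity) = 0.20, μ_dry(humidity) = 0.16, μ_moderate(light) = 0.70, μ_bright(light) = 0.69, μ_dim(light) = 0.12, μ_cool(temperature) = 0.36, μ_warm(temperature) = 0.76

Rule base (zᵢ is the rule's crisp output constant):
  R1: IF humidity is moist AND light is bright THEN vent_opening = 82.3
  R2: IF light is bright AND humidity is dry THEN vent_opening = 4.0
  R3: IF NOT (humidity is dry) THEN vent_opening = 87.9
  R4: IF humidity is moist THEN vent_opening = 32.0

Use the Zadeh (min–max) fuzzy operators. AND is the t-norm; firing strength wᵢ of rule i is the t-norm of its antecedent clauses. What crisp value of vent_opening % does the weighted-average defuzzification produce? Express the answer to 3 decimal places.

R1 (z=82.3): moist=0.20, bright=0.69; AND[min(a, b)] → w = 0.20
R2 (z=4.0): bright=0.69, dry=0.16; AND[min(a, b)] → w = 0.16
R3 (z=87.9): ¬dry=1−0.16=0.84 → w = 0.84
R4 (z=32.0): moist=0.20 → w = 0.20
Weighted average = (0.20·82.3 + 0.16·4.0 + 0.84·87.9 + 0.20·32.0) / (0.20 + 0.16 + 0.84 + 0.20)
  = 97.3360 / 1.4000 = 69.526

69.526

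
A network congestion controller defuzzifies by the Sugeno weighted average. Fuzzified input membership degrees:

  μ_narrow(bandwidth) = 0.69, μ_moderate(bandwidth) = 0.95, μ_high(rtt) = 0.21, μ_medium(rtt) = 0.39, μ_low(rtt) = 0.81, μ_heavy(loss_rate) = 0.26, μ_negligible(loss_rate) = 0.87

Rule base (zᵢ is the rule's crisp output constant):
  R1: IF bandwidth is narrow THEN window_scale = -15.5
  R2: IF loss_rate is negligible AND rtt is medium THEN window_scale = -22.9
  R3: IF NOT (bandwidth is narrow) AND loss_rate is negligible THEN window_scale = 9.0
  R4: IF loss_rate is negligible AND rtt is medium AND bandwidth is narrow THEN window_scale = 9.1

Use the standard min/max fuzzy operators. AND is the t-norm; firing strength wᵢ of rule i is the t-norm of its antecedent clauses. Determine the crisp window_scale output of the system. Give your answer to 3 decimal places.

R1 (z=-15.5): narrow=0.69 → w = 0.69
R2 (z=-22.9): negligible=0.87, medium=0.39; AND[min(a, b)] → w = 0.39
R3 (z=9.0): ¬narrow=1−0.69=0.31, negligible=0.87; AND[min(a, b)] → w = 0.31
R4 (z=9.1): negligible=0.87, medium=0.39, narrow=0.69; AND[min(a, b)] → w = 0.39
Weighted average = (0.69·-15.5 + 0.39·-22.9 + 0.31·9.0 + 0.39·9.1) / (0.69 + 0.39 + 0.31 + 0.39)
  = -13.2870 / 1.7800 = -7.465

-7.465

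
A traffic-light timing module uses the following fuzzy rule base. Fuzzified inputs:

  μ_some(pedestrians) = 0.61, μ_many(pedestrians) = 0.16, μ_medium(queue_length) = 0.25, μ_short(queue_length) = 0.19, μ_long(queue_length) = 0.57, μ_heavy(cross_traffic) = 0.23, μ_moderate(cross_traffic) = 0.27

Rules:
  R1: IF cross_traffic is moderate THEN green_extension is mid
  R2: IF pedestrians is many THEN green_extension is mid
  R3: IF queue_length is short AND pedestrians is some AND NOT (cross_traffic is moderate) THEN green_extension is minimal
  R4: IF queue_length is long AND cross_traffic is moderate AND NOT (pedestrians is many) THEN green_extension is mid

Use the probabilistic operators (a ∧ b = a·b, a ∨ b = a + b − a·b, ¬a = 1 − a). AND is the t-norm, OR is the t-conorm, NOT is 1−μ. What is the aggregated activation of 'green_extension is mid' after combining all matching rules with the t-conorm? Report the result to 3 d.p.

0.466

R1: moderate=0.27 → w = 0.2700
R2: many=0.16 → w = 0.1600
R3: short=0.19, some=0.61, ¬moderate=1−0.27=0.73; AND[a·b] → w = 0.0846
R4: long=0.57, moderate=0.27, ¬many=1−0.16=0.84; AND[a·b] → w = 0.1293
Rules with consequent 'mid': {R1, R2, R4} → strengths 0.2700, 0.1600, 0.1293
Aggregate via t-conorm [a + b − a·b]: 0.4661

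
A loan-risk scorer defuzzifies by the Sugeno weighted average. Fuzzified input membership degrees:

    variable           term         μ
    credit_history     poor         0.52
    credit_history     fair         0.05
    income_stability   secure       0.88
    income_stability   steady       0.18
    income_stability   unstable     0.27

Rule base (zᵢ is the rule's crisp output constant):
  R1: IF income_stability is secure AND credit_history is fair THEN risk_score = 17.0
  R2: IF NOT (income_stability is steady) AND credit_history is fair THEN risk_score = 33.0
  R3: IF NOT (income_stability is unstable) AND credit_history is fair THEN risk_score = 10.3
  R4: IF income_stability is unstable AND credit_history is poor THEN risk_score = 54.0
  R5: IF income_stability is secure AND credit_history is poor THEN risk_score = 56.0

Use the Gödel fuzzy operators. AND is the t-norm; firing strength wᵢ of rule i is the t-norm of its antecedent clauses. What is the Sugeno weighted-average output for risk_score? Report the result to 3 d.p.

R1 (z=17.0): secure=0.88, fair=0.05; AND[min(a, b)] → w = 0.05
R2 (z=33.0): ¬steady=1−0.18=0.82, fair=0.05; AND[min(a, b)] → w = 0.05
R3 (z=10.3): ¬unstable=1−0.27=0.73, fair=0.05; AND[min(a, b)] → w = 0.05
R4 (z=54.0): unstable=0.27, poor=0.52; AND[min(a, b)] → w = 0.27
R5 (z=56.0): secure=0.88, poor=0.52; AND[min(a, b)] → w = 0.52
Weighted average = (0.05·17.0 + 0.05·33.0 + 0.05·10.3 + 0.27·54.0 + 0.52·56.0) / (0.05 + 0.05 + 0.05 + 0.27 + 0.52)
  = 46.7150 / 0.9400 = 49.697

49.697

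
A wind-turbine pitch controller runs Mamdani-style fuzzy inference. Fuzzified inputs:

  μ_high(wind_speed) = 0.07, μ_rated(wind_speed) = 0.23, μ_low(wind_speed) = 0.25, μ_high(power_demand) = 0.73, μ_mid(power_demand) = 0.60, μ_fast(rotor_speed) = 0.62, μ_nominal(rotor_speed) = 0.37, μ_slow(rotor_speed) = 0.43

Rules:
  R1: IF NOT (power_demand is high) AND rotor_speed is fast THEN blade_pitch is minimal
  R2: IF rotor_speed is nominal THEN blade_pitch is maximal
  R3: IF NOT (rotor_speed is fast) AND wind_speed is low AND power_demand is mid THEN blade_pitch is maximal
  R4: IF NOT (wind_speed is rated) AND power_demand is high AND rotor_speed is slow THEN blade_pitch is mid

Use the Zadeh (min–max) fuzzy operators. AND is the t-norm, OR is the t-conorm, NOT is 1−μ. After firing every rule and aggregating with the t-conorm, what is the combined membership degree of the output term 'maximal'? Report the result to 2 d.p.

R1: ¬high=1−0.73=0.27, fast=0.62; AND[min(a, b)] → w = 0.27
R2: nominal=0.37 → w = 0.37
R3: ¬fast=1−0.62=0.38, low=0.25, mid=0.60; AND[min(a, b)] → w = 0.25
R4: ¬rated=1−0.23=0.77, high=0.73, slow=0.43; AND[min(a, b)] → w = 0.43
Rules with consequent 'maximal': {R2, R3} → strengths 0.37, 0.25
Aggregate via t-conorm [max(a, b)]: 0.37

0.37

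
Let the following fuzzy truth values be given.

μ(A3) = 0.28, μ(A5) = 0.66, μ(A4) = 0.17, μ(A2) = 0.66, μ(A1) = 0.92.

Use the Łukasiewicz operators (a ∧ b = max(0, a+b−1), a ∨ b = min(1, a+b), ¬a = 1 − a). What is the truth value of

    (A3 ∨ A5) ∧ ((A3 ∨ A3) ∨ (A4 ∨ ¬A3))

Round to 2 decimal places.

A3 ∨ A5 = min(1, a+b) on (0.28, 0.66) = 0.94
A3 ∨ A3 = min(1, a+b) on (0.28, 0.28) = 0.56
¬A3 = 1 − 0.28 = 0.72
A4 ∨ ¬A3 = min(1, a+b) on (0.17, 0.72) = 0.89
(A3 ∨ A3) ∨ (A4 ∨ ¬A3) = min(1, a+b) on (0.56, 0.89) = 1.00
(A3 ∨ A5) ∧ ((A3 ∨ A3) ∨ (A4 ∨ ¬A3)) = max(0, a+b−1) on (0.94, 1.00) = 0.94

0.94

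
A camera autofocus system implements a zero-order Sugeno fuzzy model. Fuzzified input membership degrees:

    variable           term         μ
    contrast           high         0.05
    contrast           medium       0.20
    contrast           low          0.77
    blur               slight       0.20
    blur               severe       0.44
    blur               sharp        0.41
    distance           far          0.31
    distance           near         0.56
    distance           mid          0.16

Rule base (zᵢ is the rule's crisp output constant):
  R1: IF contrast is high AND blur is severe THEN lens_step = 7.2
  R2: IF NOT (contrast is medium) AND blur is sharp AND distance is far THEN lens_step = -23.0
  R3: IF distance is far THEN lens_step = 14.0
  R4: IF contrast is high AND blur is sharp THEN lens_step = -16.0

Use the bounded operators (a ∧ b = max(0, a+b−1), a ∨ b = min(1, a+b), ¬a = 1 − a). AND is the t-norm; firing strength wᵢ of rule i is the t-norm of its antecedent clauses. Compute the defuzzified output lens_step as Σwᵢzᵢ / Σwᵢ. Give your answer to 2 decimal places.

14.00

R1 (z=7.2): high=0.05, severe=0.44; AND[max(0, a+b−1)] → w = 0.00
R2 (z=-23.0): ¬medium=1−0.20=0.80, sharp=0.41, far=0.31; AND[max(0, a+b−1)] → w = 0.00
R3 (z=14.0): far=0.31 → w = 0.31
R4 (z=-16.0): high=0.05, sharp=0.41; AND[max(0, a+b−1)] → w = 0.00
Weighted average = (0.00·7.2 + 0.00·-23.0 + 0.31·14.0 + 0.00·-16.0) / (0.00 + 0.00 + 0.31 + 0.00)
  = 4.3400 / 0.3100 = 14.00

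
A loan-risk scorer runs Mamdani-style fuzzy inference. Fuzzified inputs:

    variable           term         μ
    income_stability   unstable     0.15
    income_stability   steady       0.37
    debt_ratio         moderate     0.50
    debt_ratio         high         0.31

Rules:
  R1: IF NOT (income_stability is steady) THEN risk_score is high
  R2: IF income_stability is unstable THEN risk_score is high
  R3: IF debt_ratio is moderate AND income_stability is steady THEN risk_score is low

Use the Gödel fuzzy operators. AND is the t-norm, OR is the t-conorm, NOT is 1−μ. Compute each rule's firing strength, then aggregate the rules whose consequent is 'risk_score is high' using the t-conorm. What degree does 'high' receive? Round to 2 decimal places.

R1: ¬steady=1−0.37=0.63 → w = 0.63
R2: unstable=0.15 → w = 0.15
R3: moderate=0.50, steady=0.37; AND[min(a, b)] → w = 0.37
Rules with consequent 'high': {R1, R2} → strengths 0.63, 0.15
Aggregate via t-conorm [max(a, b)]: 0.63

0.63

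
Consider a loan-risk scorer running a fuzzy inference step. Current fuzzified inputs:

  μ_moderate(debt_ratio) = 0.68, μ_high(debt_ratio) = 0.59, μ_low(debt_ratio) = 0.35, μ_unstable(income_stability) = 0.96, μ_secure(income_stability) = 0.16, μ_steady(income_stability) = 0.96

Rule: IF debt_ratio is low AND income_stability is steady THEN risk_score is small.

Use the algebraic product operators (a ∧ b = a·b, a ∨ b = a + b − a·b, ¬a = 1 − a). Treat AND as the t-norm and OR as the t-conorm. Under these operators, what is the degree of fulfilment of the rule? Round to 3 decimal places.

0.336

firing strength: low=0.35, steady=0.96; AND[a·b] → w = 0.3360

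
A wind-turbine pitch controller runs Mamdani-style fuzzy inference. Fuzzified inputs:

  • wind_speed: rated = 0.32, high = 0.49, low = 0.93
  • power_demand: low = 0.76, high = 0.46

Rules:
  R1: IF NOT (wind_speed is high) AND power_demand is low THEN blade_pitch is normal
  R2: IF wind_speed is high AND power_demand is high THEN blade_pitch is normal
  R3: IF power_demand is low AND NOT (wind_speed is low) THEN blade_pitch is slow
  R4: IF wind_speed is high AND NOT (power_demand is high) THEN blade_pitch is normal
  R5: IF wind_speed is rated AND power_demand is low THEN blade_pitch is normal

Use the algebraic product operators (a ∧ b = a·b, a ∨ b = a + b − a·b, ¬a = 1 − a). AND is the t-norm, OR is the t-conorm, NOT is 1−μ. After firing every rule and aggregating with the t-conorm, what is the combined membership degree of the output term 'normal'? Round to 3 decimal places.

0.736

R1: ¬high=1−0.49=0.51, low=0.76; AND[a·b] → w = 0.3876
R2: high=0.49, high=0.46; AND[a·b] → w = 0.2254
R3: low=0.76, ¬low=1−0.93=0.07; AND[a·b] → w = 0.0532
R4: high=0.49, ¬high=1−0.46=0.54; AND[a·b] → w = 0.2646
R5: rated=0.32, low=0.76; AND[a·b] → w = 0.2432
Rules with consequent 'normal': {R1, R2, R4, R5} → strengths 0.3876, 0.2254, 0.2646, 0.2432
Aggregate via t-conorm [a + b − a·b]: 0.7360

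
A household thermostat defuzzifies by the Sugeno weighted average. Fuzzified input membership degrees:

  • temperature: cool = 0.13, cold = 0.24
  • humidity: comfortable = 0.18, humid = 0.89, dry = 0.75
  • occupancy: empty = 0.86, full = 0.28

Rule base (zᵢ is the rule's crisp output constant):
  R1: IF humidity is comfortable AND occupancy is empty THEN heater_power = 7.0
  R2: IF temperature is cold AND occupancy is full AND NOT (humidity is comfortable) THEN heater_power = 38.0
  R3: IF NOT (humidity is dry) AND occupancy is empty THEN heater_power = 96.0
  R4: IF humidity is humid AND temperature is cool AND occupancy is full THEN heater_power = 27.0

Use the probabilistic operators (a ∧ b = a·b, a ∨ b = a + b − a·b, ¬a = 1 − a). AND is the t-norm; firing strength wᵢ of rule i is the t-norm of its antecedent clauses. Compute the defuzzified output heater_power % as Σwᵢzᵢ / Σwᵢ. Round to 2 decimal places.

R1 (z=7.0): comfortable=0.18, empty=0.86; AND[a·b] → w = 0.1548
R2 (z=38.0): cold=0.24, full=0.28, ¬comfortable=1−0.18=0.82; AND[a·b] → w = 0.0551
R3 (z=96.0): ¬dry=1−0.75=0.25, empty=0.86; AND[a·b] → w = 0.2150
R4 (z=27.0): humid=0.89, cool=0.13, full=0.28; AND[a·b] → w = 0.0324
Weighted average = (0.1548·7.0 + 0.0551·38.0 + 0.2150·96.0 + 0.0324·27.0) / (0.1548 + 0.0551 + 0.2150 + 0.0324)
  = 24.6922 / 0.4573 = 54.00

54.00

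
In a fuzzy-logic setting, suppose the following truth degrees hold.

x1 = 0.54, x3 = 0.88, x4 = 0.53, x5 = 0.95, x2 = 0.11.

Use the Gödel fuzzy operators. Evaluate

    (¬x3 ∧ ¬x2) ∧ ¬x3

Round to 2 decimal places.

0.12

¬x3 = 1 − 0.88 = 0.12
¬x2 = 1 − 0.11 = 0.89
¬x3 ∧ ¬x2 = min(a, b) on (0.12, 0.89) = 0.12
¬x3 = 1 − 0.88 = 0.12
(¬x3 ∧ ¬x2) ∧ ¬x3 = min(a, b) on (0.12, 0.12) = 0.12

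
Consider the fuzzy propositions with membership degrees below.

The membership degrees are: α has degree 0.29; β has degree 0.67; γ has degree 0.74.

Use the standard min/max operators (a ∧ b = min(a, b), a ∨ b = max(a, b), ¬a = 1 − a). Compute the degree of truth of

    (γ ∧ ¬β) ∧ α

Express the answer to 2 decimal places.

0.29

¬β = 1 − 0.67 = 0.33
γ ∧ ¬β = min(a, b) on (0.74, 0.33) = 0.33
(γ ∧ ¬β) ∧ α = min(a, b) on (0.33, 0.29) = 0.29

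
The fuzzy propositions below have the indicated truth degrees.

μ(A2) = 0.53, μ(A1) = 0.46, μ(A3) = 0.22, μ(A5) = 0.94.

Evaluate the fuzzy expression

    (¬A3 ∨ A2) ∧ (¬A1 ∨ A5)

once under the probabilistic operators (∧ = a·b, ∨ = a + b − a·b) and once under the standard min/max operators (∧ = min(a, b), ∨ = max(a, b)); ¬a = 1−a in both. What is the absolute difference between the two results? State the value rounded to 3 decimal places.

0.092

Under probabilistic:
  ¬A3 = 1 − 0.2200 = 0.7800
  ¬A3 ∨ A2 = a + b − a·b on (0.7800, 0.5300) = 0.8966
  ¬A1 = 1 − 0.4600 = 0.5400
  ¬A1 ∨ A5 = a + b − a·b on (0.5400, 0.9400) = 0.9724
  (¬A3 ∨ A2) ∧ (¬A1 ∨ A5) = a·b on (0.8966, 0.9724) = 0.8719
  → value = 0.8719
Under standard min/max:
  ¬A3 = 1 − 0.22 = 0.78
  ¬A3 ∨ A2 = max(a, b) on (0.78, 0.53) = 0.78
  ¬A1 = 1 − 0.46 = 0.54
  ¬A1 ∨ A5 = max(a, b) on (0.54, 0.94) = 0.94
  (¬A3 ∨ A2) ∧ (¬A1 ∨ A5) = min(a, b) on (0.78, 0.94) = 0.78
  → value = 0.7800
|0.8719 − 0.7800| = 0.092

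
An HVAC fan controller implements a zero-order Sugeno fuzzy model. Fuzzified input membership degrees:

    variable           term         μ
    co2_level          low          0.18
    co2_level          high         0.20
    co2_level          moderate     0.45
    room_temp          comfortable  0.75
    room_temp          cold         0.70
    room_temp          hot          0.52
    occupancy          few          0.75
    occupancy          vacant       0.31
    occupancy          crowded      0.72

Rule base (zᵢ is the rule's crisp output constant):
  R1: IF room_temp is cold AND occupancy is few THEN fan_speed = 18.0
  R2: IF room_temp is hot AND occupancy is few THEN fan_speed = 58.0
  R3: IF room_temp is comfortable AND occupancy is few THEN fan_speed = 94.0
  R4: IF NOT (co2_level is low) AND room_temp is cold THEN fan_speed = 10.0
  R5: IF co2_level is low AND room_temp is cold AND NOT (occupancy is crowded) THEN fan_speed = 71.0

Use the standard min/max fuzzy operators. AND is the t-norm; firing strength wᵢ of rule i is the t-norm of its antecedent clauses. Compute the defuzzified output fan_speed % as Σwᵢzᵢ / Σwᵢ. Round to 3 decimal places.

46.681

R1 (z=18.0): cold=0.70, few=0.75; AND[min(a, b)] → w = 0.70
R2 (z=58.0): hot=0.52, few=0.75; AND[min(a, b)] → w = 0.52
R3 (z=94.0): comfortable=0.75, few=0.75; AND[min(a, b)] → w = 0.75
R4 (z=10.0): ¬low=1−0.18=0.82, cold=0.70; AND[min(a, b)] → w = 0.70
R5 (z=71.0): low=0.18, cold=0.70, ¬crowded=1−0.72=0.28; AND[min(a, b)] → w = 0.18
Weighted average = (0.70·18.0 + 0.52·58.0 + 0.75·94.0 + 0.70·10.0 + 0.18·71.0) / (0.70 + 0.52 + 0.75 + 0.70 + 0.18)
  = 133.0400 / 2.8500 = 46.681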